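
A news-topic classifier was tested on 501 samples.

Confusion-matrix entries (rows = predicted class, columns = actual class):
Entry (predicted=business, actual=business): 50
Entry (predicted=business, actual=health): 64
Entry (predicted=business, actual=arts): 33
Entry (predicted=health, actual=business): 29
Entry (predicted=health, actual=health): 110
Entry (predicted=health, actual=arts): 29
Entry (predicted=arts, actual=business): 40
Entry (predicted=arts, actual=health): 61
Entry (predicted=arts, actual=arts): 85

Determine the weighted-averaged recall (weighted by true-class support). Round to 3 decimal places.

Per-class recall (TP/(TP+FN)):
  business: TP=50, FN=29+40=69 → 50/119 = 0.4202
  health: TP=110, FN=64+61=125 → 110/235 = 0.4681
  arts: TP=85, FN=33+29=62 → 85/147 = 0.5782
Weighted-recall = Σ (supportᵢ/N)·recallᵢ with N=501: (119/501)·0.4202 + (235/501)·0.4681 + (147/501)·0.5782 = 0.489

0.489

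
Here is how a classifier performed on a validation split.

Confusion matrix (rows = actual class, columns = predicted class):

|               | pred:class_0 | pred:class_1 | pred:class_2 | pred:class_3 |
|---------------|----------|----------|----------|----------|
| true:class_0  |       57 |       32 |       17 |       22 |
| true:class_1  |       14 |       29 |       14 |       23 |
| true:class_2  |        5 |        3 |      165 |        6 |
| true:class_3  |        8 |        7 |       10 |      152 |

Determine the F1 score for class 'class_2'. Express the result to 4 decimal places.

0.8571

One-vs-rest for 'class_2': TP = diagonal; FP = other classes predicted 'class_2'; FN = 'class_2' predicted as other.
F1 score = 2·TP/(2·TP+FP+FN).
class_2: TP=165, FP=17+14+10=41, FN=5+3+6=14 → 330/385 = 0.85714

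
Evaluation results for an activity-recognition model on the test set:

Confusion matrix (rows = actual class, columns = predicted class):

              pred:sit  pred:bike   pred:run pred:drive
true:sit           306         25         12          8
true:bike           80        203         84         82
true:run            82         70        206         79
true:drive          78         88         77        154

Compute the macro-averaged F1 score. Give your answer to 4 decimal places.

0.5253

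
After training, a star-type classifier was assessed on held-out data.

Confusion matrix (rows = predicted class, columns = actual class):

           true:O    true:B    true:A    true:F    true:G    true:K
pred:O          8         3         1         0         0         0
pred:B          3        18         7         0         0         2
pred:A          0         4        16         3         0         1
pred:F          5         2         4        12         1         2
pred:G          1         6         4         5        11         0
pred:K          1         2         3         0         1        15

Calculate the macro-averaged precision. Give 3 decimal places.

Per-class precision (TP/(TP+FP)):
  O: TP=8, FP=3+1+0+0+0=4 → 8/12 = 0.6667
  B: TP=18, FP=3+7+0+0+2=12 → 18/30 = 0.6000
  A: TP=16, FP=0+4+3+0+1=8 → 16/24 = 0.6667
  F: TP=12, FP=5+2+4+1+2=14 → 12/26 = 0.4615
  G: TP=11, FP=1+6+4+5+0=16 → 11/27 = 0.4074
  K: TP=15, FP=1+2+3+0+1=7 → 15/22 = 0.6818
Macro-precision = mean = (0.6667 + 0.6000 + 0.6667 + 0.4615 + 0.4074 + 0.6818) / 6 = 0.581

0.581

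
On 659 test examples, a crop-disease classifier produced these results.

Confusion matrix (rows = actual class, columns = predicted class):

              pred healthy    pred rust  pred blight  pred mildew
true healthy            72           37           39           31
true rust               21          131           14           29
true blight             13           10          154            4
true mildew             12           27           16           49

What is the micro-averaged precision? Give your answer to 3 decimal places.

Micro-averaging pools counts across classes: ΣTP=406, ΣFP=253, ΣFN=253.
Micro-precision = TP/(TP+FP) on pooled counts = 0.616 (equals overall accuracy in single-label multiclass).

0.616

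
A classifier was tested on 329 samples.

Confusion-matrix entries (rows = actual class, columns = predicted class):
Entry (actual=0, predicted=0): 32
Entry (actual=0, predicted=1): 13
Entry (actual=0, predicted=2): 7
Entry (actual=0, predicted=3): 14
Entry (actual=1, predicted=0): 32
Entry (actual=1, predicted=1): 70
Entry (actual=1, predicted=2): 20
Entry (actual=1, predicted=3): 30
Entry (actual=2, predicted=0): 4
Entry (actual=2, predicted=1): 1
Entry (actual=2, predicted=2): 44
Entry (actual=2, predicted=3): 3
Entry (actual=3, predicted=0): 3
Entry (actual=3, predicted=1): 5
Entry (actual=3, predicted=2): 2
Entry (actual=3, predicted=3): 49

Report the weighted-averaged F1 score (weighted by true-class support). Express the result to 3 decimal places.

Per-class F1 score (2·TP/(2·TP+FP+FN)):
  0: TP=32, FP=32+4+3=39, FN=13+7+14=34 → 64/137 = 0.4672
  1: TP=70, FP=13+1+5=19, FN=32+20+30=82 → 140/241 = 0.5809
  2: TP=44, FP=7+20+2=29, FN=4+1+3=8 → 88/125 = 0.7040
  3: TP=49, FP=14+30+3=47, FN=3+5+2=10 → 98/155 = 0.6323
Weighted-F1 score = Σ (supportᵢ/N)·F1 scoreᵢ with N=329: (66/329)·0.4672 + (152/329)·0.5809 + (52/329)·0.7040 + (59/329)·0.6323 = 0.587

0.587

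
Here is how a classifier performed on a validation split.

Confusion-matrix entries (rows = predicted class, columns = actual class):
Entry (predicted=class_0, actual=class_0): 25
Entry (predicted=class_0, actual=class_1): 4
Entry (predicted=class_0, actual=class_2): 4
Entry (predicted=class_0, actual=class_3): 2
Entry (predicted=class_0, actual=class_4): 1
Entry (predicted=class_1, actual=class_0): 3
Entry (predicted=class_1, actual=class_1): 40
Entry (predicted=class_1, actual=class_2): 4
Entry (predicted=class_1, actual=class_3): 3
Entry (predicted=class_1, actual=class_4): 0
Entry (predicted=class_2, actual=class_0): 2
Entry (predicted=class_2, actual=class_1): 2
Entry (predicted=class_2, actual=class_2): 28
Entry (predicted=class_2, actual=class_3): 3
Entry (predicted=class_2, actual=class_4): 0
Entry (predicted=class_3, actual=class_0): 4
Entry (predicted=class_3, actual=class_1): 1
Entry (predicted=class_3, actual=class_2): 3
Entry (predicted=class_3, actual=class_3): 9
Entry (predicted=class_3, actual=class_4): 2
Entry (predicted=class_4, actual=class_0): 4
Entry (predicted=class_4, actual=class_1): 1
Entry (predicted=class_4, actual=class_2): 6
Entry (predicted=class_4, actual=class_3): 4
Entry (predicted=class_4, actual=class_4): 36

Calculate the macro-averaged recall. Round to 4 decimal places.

0.6930

Per-class recall (TP/(TP+FN)):
  class_0: TP=25, FN=3+2+4+4=13 → 25/38 = 0.65789
  class_1: TP=40, FN=4+2+1+1=8 → 40/48 = 0.83333
  class_2: TP=28, FN=4+4+3+6=17 → 28/45 = 0.62222
  class_3: TP=9, FN=2+3+3+4=12 → 9/21 = 0.42857
  class_4: TP=36, FN=1+0+0+2=3 → 36/39 = 0.92308
Macro-recall = mean = (0.65789 + 0.83333 + 0.62222 + 0.42857 + 0.92308) / 5 = 0.6930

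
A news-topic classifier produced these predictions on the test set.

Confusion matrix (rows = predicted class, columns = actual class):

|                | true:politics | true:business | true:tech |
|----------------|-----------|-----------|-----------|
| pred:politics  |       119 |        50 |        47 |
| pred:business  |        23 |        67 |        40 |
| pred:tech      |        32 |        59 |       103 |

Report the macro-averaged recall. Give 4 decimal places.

0.5356

Per-class recall (TP/(TP+FN)):
  politics: TP=119, FN=23+32=55 → 119/174 = 0.68391
  business: TP=67, FN=50+59=109 → 67/176 = 0.38068
  tech: TP=103, FN=47+40=87 → 103/190 = 0.54211
Macro-recall = mean = (0.68391 + 0.38068 + 0.54211) / 3 = 0.5356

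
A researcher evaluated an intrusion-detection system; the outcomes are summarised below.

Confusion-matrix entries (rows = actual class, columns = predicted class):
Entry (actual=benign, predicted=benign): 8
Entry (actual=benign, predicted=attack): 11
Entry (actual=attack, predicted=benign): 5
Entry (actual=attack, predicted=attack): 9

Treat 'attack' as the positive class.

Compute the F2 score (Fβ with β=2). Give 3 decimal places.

0.592

Fβ = (1+β²)·TP / ((1+β²)·TP + β²·FN + FP), with β²=4
= 5·9 / (5·9 + 4·5 + 11) = 0.592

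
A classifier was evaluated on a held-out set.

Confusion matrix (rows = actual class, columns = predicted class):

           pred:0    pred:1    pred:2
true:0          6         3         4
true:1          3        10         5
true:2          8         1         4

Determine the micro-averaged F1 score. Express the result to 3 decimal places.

Micro-averaging pools counts across classes: ΣTP=20, ΣFP=24, ΣFN=24.
Micro-F1 score = 2·TP/(2·TP+FP+FN) on pooled counts = 0.455 (equals overall accuracy in single-label multiclass).

0.455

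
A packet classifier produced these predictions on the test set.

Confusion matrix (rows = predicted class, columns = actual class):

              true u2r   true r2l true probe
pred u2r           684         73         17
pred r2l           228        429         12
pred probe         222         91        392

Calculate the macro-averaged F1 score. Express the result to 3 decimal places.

0.698

Per-class F1 score (2·TP/(2·TP+FP+FN)):
  u2r: TP=684, FP=73+17=90, FN=228+222=450 → 1368/1908 = 0.7170
  r2l: TP=429, FP=228+12=240, FN=73+91=164 → 858/1262 = 0.6799
  probe: TP=392, FP=222+91=313, FN=17+12=29 → 784/1126 = 0.6963
Macro-F1 score = mean = (0.7170 + 0.6799 + 0.6963) / 3 = 0.698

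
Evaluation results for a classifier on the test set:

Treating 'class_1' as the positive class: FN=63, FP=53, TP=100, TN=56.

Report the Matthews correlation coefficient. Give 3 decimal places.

MCC = (TP·TN − FP·FN) / √((TP+FP)(TP+FN)(TN+FP)(TN+FN))
Numerator = 100·56 − 53·63 = 2261
Denominator = √(153·163·109·119) = √323483769 = 17985.6545
MCC = 2261 / 17985.6545 = 0.126

0.126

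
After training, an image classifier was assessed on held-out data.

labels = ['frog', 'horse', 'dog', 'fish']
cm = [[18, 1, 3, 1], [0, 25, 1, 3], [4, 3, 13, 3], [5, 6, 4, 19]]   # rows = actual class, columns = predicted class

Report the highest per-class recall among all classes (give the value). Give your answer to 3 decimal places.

Per-class recall (TP/(TP+FN)):
  frog: TP=18, FN=1+3+1=5 → 18/23 = 0.7826
  horse: TP=25, FN=0+1+3=4 → 25/29 = 0.8621
  dog: TP=13, FN=4+3+3=10 → 13/23 = 0.5652
  fish: TP=19, FN=5+6+4=15 → 19/34 = 0.5588
Highest is class 'horse' with recall = 0.862.

0.862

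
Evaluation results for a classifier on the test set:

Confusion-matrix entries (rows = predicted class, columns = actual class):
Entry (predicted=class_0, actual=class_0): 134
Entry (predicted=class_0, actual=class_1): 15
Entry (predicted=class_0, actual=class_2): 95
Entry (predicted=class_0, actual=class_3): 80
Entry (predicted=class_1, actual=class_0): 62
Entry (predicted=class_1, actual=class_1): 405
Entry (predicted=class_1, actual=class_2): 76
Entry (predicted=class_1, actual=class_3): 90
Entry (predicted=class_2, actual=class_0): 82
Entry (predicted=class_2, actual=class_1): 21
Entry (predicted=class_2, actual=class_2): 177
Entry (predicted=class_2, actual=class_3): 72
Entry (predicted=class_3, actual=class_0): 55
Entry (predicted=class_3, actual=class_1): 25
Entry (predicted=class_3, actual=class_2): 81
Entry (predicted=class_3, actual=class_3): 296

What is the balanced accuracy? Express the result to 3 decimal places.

Balanced accuracy = mean of per-class recall.
  class_0: recall = 134/333 = 0.4024
  class_1: recall = 405/466 = 0.8691
  class_2: recall = 177/429 = 0.4126
  class_3: recall = 296/538 = 0.5502
Mean = (0.4024 + 0.8691 + 0.4126 + 0.5502) / 4 = 0.559

0.559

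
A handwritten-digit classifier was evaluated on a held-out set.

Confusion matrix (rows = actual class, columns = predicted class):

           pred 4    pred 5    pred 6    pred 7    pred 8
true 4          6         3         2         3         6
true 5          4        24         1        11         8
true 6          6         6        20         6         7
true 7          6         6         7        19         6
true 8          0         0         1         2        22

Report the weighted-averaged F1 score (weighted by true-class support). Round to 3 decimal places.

Per-class F1 score (2·TP/(2·TP+FP+FN)):
  4: TP=6, FP=4+6+6+0=16, FN=3+2+3+6=14 → 12/42 = 0.2857
  5: TP=24, FP=3+6+6+0=15, FN=4+1+11+8=24 → 48/87 = 0.5517
  6: TP=20, FP=2+1+7+1=11, FN=6+6+6+7=25 → 40/76 = 0.5263
  7: TP=19, FP=3+11+6+2=22, FN=6+6+7+6=25 → 38/85 = 0.4471
  8: TP=22, FP=6+8+7+6=27, FN=0+0+1+2=3 → 44/74 = 0.5946
Weighted-F1 score = Σ (supportᵢ/N)·F1 scoreᵢ with N=182: (20/182)·0.2857 + (48/182)·0.5517 + (45/182)·0.5263 + (44/182)·0.4471 + (25/182)·0.5946 = 0.497

0.497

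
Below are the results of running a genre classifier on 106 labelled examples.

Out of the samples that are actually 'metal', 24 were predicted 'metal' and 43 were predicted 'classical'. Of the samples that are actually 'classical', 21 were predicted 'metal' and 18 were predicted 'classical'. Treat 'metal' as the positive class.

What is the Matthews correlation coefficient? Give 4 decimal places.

-0.1759

MCC = (TP·TN − FP·FN) / √((TP+FP)(TP+FN)(TN+FP)(TN+FN))
Numerator = 24·18 − 21·43 = -471
Denominator = √(45·67·39·61) = √7172685 = 2678.1869
MCC = -471 / 2678.1869 = -0.1759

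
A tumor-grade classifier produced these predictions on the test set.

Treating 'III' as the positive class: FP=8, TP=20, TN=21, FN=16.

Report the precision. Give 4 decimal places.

Precision = TP/(TP+FP) = 20/(20+8) = 20/28 = 0.7143

0.7143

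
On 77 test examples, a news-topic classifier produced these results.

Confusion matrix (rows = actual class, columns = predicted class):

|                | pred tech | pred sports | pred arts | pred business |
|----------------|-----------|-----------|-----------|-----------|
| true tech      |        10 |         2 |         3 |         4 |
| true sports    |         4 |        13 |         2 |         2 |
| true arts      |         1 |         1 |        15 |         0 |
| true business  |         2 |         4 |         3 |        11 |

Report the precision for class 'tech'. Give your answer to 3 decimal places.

precision = TP/(TP+FP).
tech: TP=10, FP=4+1+2=7 → 10/17 = 0.5882

0.588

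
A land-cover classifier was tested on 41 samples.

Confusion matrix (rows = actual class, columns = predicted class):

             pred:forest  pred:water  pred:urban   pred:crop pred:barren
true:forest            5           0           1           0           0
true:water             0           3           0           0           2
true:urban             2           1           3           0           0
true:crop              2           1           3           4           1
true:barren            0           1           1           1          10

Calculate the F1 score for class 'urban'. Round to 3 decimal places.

Take TP from the diagonal, FP from the rest of the 'urban' prediction marginal, FN from the rest of the 'urban' actual marginal.
F1 score = 2·TP/(2·TP+FP+FN).
urban: TP=3, FP=1+0+3+1=5, FN=2+1+0+0=3 → 6/14 = 0.4286

0.429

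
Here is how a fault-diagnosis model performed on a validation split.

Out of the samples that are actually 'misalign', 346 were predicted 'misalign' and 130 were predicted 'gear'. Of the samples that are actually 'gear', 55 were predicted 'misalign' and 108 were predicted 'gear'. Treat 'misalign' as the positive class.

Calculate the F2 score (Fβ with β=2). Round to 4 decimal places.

Fβ = (1+β²)·TP / ((1+β²)·TP + β²·FN + FP), with β²=4
= 5·346 / (5·346 + 4·130 + 55) = 0.7505

0.7505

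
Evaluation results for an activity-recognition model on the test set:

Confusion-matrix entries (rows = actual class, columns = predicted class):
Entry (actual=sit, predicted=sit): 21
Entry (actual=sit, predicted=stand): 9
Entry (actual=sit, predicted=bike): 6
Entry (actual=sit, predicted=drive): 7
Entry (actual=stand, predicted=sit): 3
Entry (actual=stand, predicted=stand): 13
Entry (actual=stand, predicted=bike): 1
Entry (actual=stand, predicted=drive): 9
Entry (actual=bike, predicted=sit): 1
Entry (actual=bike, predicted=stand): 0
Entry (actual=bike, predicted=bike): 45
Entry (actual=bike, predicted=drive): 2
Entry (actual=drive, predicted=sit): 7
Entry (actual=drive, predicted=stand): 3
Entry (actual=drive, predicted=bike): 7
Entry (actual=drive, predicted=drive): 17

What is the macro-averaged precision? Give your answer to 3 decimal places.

0.606

Per-class precision (TP/(TP+FP)):
  sit: TP=21, FP=3+1+7=11 → 21/32 = 0.6563
  stand: TP=13, FP=9+0+3=12 → 13/25 = 0.5200
  bike: TP=45, FP=6+1+7=14 → 45/59 = 0.7627
  drive: TP=17, FP=7+9+2=18 → 17/35 = 0.4857
Macro-precision = mean = (0.6563 + 0.5200 + 0.7627 + 0.4857) / 4 = 0.606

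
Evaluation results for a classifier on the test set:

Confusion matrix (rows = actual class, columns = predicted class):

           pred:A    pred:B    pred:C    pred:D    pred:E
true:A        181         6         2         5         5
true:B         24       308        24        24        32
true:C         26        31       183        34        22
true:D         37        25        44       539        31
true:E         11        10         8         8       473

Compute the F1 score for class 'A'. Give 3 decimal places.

0.757

F1 score = 2·TP/(2·TP+FP+FN).
A: TP=181, FP=24+26+37+11=98, FN=6+2+5+5=18 → 362/478 = 0.7573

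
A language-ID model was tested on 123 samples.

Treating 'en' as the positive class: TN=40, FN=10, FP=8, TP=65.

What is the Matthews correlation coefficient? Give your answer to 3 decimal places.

0.695

MCC = (TP·TN − FP·FN) / √((TP+FP)(TP+FN)(TN+FP)(TN+FN))
Numerator = 65·40 − 8·10 = 2520
Denominator = √(73·75·48·50) = √13140000 = 3624.9138
MCC = 2520 / 3624.9138 = 0.695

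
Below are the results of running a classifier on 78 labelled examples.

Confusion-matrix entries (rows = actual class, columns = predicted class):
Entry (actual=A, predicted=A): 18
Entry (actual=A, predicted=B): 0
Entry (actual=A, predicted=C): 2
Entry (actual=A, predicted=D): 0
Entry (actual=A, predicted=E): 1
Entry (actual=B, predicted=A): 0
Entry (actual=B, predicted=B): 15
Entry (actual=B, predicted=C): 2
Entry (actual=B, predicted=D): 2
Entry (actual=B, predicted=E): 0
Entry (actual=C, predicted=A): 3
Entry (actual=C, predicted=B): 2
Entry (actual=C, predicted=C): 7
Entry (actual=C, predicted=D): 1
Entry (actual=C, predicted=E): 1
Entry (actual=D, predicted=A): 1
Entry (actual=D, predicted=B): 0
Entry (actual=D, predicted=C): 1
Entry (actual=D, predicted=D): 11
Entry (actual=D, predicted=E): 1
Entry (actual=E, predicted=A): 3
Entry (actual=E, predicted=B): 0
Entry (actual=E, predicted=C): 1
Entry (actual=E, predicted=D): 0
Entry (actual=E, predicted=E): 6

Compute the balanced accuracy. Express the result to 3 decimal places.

Balanced accuracy = mean of per-class recall.
  A: recall = 18/21 = 0.8571
  B: recall = 15/19 = 0.7895
  C: recall = 7/14 = 0.5000
  D: recall = 11/14 = 0.7857
  E: recall = 6/10 = 0.6000
Mean = (0.8571 + 0.7895 + 0.5000 + 0.7857 + 0.6000) / 5 = 0.706

0.706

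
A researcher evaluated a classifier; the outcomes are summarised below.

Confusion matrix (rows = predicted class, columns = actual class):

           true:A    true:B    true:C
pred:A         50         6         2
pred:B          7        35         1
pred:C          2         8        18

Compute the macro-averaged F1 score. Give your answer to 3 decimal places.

0.783

Per-class F1 score (2·TP/(2·TP+FP+FN)):
  A: TP=50, FP=6+2=8, FN=7+2=9 → 100/117 = 0.8547
  B: TP=35, FP=7+1=8, FN=6+8=14 → 70/92 = 0.7609
  C: TP=18, FP=2+8=10, FN=2+1=3 → 36/49 = 0.7347
Macro-F1 score = mean = (0.8547 + 0.7609 + 0.7347) / 3 = 0.783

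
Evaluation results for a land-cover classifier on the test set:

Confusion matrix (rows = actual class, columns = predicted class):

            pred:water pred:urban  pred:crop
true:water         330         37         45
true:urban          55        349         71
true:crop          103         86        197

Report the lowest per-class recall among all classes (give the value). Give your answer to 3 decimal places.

0.510

Per-class recall (TP/(TP+FN)):
  water: TP=330, FN=37+45=82 → 330/412 = 0.8010
  urban: TP=349, FN=55+71=126 → 349/475 = 0.7347
  crop: TP=197, FN=103+86=189 → 197/386 = 0.5104
Lowest is class 'crop' with recall = 0.510.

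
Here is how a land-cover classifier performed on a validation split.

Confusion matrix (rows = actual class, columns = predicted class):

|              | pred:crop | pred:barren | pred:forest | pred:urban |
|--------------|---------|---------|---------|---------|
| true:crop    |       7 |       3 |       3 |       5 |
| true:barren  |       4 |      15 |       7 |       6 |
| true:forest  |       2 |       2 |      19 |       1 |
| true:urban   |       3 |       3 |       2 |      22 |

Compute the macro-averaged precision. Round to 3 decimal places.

0.587

Per-class precision (TP/(TP+FP)):
  crop: TP=7, FP=4+2+3=9 → 7/16 = 0.4375
  barren: TP=15, FP=3+2+3=8 → 15/23 = 0.6522
  forest: TP=19, FP=3+7+2=12 → 19/31 = 0.6129
  urban: TP=22, FP=5+6+1=12 → 22/34 = 0.6471
Macro-precision = mean = (0.4375 + 0.6522 + 0.6129 + 0.6471) / 4 = 0.587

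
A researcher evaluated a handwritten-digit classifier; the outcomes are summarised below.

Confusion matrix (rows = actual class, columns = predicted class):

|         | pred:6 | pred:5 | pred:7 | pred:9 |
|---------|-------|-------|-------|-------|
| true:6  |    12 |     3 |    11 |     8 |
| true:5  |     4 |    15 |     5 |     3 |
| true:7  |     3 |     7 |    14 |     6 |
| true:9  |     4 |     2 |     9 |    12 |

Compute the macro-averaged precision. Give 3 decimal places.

0.463

Per-class precision (TP/(TP+FP)):
  6: TP=12, FP=4+3+4=11 → 12/23 = 0.5217
  5: TP=15, FP=3+7+2=12 → 15/27 = 0.5556
  7: TP=14, FP=11+5+9=25 → 14/39 = 0.3590
  9: TP=12, FP=8+3+6=17 → 12/29 = 0.4138
Macro-precision = mean = (0.5217 + 0.5556 + 0.3590 + 0.4138) / 4 = 0.463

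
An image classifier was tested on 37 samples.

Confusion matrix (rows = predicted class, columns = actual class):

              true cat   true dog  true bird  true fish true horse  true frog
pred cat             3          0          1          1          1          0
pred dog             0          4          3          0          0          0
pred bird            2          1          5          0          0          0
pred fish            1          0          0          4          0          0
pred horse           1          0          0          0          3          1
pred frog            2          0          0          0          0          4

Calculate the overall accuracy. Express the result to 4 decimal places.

0.6216

Accuracy = trace / total = (3+4+5+4+3+4=23) / 37 = 23/37 = 0.6216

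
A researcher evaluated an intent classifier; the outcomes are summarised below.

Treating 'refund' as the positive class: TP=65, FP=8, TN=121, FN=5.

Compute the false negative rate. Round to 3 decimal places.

FNR = FN/(FN+TP) = 5/(5+65) = 0.071

0.071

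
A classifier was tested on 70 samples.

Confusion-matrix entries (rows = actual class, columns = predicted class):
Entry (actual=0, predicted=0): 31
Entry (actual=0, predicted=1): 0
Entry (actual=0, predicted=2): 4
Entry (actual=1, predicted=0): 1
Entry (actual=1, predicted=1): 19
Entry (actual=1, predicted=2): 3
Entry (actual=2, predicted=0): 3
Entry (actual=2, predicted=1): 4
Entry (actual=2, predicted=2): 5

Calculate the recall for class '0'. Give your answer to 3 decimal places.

Take TP from the diagonal, FP from the rest of the '0' prediction marginal, FN from the rest of the '0' actual marginal.
recall = TP/(TP+FN).
0: TP=31, FN=0+4=4 → 31/35 = 0.8857

0.886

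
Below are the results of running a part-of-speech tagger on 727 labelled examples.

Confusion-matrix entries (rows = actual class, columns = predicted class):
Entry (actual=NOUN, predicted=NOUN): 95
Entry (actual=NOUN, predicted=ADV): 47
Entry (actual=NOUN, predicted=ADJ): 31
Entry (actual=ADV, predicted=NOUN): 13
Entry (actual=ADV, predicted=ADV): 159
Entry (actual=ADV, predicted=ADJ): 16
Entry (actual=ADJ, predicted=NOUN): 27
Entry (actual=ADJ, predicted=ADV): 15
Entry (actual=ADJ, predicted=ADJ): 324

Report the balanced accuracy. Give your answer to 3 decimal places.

Balanced accuracy = mean of per-class recall.
  NOUN: recall = 95/173 = 0.5491
  ADV: recall = 159/188 = 0.8457
  ADJ: recall = 324/366 = 0.8852
Mean = (0.5491 + 0.8457 + 0.8852) / 3 = 0.760

0.760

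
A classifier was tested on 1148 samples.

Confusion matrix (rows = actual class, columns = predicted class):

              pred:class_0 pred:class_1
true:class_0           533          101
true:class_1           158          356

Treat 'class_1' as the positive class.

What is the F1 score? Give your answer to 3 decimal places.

Precision = TP/(TP+FP) = 356/457 = 0.7790
Recall = TP/(TP+FN) = 356/514 = 0.6926
F1 = 2·TP/(2·TP+FP+FN) = 712/971 = 0.733

0.733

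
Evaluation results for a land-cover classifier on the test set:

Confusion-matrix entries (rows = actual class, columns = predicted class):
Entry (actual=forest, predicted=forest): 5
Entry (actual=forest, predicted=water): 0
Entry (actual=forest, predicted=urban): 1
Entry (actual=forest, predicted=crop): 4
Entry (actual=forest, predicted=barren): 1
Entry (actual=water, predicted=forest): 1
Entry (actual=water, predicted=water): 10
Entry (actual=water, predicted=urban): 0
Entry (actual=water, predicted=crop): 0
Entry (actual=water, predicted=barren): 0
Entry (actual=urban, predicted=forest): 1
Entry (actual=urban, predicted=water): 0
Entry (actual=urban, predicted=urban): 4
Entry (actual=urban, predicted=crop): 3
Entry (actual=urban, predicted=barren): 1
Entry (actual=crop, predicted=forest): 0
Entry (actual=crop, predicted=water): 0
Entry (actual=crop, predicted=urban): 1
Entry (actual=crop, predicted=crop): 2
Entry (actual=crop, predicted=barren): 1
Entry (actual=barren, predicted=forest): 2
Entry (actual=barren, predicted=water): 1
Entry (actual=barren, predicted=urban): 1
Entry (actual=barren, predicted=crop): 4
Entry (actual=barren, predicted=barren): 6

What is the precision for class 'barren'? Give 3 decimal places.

precision = TP/(TP+FP).
barren: TP=6, FP=1+0+1+1=3 → 6/9 = 0.6667

0.667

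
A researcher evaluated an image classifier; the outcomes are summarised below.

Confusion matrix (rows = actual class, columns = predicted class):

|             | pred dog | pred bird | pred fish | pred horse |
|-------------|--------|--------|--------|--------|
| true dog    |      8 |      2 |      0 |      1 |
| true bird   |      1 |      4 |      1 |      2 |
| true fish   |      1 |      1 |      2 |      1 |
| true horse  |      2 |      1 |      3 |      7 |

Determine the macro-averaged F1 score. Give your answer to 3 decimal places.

0.536

Per-class F1 score (2·TP/(2·TP+FP+FN)):
  dog: TP=8, FP=1+1+2=4, FN=2+0+1=3 → 16/23 = 0.6957
  bird: TP=4, FP=2+1+1=4, FN=1+1+2=4 → 8/16 = 0.5000
  fish: TP=2, FP=0+1+3=4, FN=1+1+1=3 → 4/11 = 0.3636
  horse: TP=7, FP=1+2+1=4, FN=2+1+3=6 → 14/24 = 0.5833
Macro-F1 score = mean = (0.6957 + 0.5000 + 0.3636 + 0.5833) / 4 = 0.536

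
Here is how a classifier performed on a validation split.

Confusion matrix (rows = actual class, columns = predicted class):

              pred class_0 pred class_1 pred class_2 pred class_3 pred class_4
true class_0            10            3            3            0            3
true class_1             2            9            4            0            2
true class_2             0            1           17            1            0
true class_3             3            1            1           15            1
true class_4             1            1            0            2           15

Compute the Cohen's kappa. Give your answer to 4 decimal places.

0.6181

Observed agreement pₒ = trace/N = 66/95 = 0.69474
Expected agreement pₑ = Σ (rowᵢ·colᵢ)/N² = (19·16 + 17·15 + 19·25 + 21·18 + 19·21)/95² = 0.20066
κ = (pₒ − pₑ)/(1 − pₑ) = (0.69474 − 0.20066)/(1 − 0.20066) = 0.6181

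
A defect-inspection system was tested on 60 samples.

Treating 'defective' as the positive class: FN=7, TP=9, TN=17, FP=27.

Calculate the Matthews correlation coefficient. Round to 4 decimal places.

MCC = (TP·TN − FP·FN) / √((TP+FP)(TP+FN)(TN+FP)(TN+FN))
Numerator = 9·17 − 27·7 = -36
Denominator = √(36·16·44·24) = √608256 = 779.9077
MCC = -36 / 779.9077 = -0.0462

-0.0462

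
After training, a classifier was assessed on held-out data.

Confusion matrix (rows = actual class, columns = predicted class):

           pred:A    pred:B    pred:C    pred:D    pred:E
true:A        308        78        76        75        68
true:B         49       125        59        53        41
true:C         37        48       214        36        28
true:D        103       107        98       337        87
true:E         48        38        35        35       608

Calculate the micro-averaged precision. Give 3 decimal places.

0.570

Micro-averaging pools counts across classes: ΣTP=1592, ΣFP=1199, ΣFN=1199.
Micro-precision = TP/(TP+FP) on pooled counts = 0.570 (equals overall accuracy in single-label multiclass).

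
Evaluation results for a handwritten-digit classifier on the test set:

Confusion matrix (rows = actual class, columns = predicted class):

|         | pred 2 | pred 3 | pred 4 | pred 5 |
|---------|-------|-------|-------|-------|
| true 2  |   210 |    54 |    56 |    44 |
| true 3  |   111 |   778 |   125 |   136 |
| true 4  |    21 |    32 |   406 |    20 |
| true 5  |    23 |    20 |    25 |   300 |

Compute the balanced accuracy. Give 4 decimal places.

0.7291

Balanced accuracy = mean of per-class recall.
  2: recall = 210/364 = 0.57692
  3: recall = 778/1150 = 0.67652
  4: recall = 406/479 = 0.84760
  5: recall = 300/368 = 0.81522
Mean = (0.57692 + 0.67652 + 0.84760 + 0.81522) / 4 = 0.7291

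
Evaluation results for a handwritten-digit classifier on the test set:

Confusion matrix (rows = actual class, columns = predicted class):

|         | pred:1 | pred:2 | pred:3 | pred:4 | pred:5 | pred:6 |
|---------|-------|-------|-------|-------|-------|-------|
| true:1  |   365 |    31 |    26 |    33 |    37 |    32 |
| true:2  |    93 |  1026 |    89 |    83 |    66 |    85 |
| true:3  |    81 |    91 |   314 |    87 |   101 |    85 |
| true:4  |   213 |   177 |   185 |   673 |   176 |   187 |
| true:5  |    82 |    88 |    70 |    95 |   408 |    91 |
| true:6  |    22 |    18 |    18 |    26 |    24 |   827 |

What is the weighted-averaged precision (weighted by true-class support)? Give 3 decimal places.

Per-class precision (TP/(TP+FP)):
  1: TP=365, FP=93+81+213+82+22=491 → 365/856 = 0.4264
  2: TP=1026, FP=31+91+177+88+18=405 → 1026/1431 = 0.7170
  3: TP=314, FP=26+89+185+70+18=388 → 314/702 = 0.4473
  4: TP=673, FP=33+83+87+95+26=324 → 673/997 = 0.6750
  5: TP=408, FP=37+66+101+176+24=404 → 408/812 = 0.5025
  6: TP=827, FP=32+85+85+187+91=480 → 827/1307 = 0.6327
Weighted-precision = Σ (supportᵢ/N)·precisionᵢ with N=6105: (524/6105)·0.4264 + (1442/6105)·0.7170 + (759/6105)·0.4473 + (1611/6105)·0.6750 + (834/6105)·0.5025 + (935/6105)·0.6327 = 0.605

0.605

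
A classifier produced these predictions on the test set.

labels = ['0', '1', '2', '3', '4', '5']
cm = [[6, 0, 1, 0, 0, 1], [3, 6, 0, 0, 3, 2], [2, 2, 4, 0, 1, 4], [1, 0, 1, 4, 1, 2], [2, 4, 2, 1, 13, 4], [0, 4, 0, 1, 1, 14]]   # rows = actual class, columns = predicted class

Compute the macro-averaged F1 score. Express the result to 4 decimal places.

Per-class F1 score (2·TP/(2·TP+FP+FN)):
  0: TP=6, FP=3+2+1+2+0=8, FN=0+1+0+0+1=2 → 12/22 = 0.54545
  1: TP=6, FP=0+2+0+4+4=10, FN=3+0+0+3+2=8 → 12/30 = 0.40000
  2: TP=4, FP=1+0+1+2+0=4, FN=2+2+0+1+4=9 → 8/21 = 0.38095
  3: TP=4, FP=0+0+0+1+1=2, FN=1+0+1+1+2=5 → 8/15 = 0.53333
  4: TP=13, FP=0+3+1+1+1=6, FN=2+4+2+1+4=13 → 26/45 = 0.57778
  5: TP=14, FP=1+2+4+2+4=13, FN=0+4+0+1+1=6 → 28/47 = 0.59574
Macro-F1 score = mean = (0.54545 + 0.40000 + 0.38095 + 0.53333 + 0.57778 + 0.59574) / 6 = 0.5055

0.5055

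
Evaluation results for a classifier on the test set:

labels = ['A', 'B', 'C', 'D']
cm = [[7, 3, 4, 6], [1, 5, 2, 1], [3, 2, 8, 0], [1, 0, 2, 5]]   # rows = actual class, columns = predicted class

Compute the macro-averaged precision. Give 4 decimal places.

0.5000

Per-class precision (TP/(TP+FP)):
  A: TP=7, FP=1+3+1=5 → 7/12 = 0.58333
  B: TP=5, FP=3+2+0=5 → 5/10 = 0.50000
  C: TP=8, FP=4+2+2=8 → 8/16 = 0.50000
  D: TP=5, FP=6+1+0=7 → 5/12 = 0.41667
Macro-precision = mean = (0.58333 + 0.50000 + 0.50000 + 0.41667) / 4 = 0.5000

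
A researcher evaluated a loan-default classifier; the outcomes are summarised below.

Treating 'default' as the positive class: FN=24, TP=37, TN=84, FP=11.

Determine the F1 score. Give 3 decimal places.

0.679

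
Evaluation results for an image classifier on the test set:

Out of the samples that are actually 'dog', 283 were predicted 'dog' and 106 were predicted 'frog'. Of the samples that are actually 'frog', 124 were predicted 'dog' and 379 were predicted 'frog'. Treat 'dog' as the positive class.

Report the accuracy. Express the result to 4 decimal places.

0.7422

Accuracy = (TP+TN)/N = (283+379)/892 = 0.7422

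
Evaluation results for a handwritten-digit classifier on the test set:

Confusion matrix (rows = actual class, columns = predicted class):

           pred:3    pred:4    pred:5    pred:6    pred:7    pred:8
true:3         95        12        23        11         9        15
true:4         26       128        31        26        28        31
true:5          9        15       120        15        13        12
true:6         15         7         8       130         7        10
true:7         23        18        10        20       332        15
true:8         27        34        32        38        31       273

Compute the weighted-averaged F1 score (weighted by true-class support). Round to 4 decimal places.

Per-class F1 score (2·TP/(2·TP+FP+FN)):
  3: TP=95, FP=26+9+15+23+27=100, FN=12+23+11+9+15=70 → 190/360 = 0.52778
  4: TP=128, FP=12+15+7+18+34=86, FN=26+31+26+28+31=142 → 256/484 = 0.52893
  5: TP=120, FP=23+31+8+10+32=104, FN=9+15+15+13+12=64 → 240/408 = 0.58824
  6: TP=130, FP=11+26+15+20+38=110, FN=15+7+8+7+10=47 → 260/417 = 0.62350
  7: TP=332, FP=9+28+13+7+31=88, FN=23+18+10+20+15=86 → 664/838 = 0.79236
  8: TP=273, FP=15+31+12+10+15=83, FN=27+34+32+38+31=162 → 546/791 = 0.69027
Weighted-F1 score = Σ (supportᵢ/N)·F1 scoreᵢ with N=1649: (165/1649)·0.52778 + (270/1649)·0.52893 + (184/1649)·0.58824 + (177/1649)·0.62350 + (418/1649)·0.79236 + (435/1649)·0.69027 = 0.6549

0.6549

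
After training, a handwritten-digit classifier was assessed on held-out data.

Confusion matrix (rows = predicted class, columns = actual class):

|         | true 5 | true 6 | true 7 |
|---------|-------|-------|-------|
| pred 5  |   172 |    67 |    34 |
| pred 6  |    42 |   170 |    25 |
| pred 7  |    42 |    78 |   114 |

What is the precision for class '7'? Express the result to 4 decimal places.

0.4872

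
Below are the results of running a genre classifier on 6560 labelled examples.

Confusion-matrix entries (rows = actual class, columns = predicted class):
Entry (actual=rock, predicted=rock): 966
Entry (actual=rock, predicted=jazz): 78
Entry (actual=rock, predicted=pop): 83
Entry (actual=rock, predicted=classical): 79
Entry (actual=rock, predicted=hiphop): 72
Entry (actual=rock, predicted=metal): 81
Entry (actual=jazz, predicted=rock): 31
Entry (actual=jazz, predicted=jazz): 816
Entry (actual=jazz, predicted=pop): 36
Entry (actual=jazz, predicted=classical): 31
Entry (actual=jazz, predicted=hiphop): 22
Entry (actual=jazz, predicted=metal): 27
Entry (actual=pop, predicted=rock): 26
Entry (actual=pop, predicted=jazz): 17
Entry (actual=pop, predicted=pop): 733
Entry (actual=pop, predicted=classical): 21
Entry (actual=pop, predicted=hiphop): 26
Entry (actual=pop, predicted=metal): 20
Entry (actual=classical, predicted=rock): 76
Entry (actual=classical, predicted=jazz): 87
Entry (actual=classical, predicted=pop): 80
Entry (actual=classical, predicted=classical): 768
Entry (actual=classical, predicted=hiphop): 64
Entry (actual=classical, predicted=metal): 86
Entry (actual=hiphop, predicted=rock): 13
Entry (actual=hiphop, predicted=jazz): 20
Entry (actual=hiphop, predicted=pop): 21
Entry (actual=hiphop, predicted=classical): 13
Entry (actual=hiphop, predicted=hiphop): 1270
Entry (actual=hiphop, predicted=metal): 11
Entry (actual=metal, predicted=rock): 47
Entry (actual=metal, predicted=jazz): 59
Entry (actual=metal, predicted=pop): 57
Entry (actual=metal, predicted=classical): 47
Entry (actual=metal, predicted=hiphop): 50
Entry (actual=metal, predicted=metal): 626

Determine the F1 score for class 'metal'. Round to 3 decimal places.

0.721

One-vs-rest for 'metal': TP = diagonal; FP = other classes predicted 'metal'; FN = 'metal' predicted as other.
F1 score = 2·TP/(2·TP+FP+FN).
metal: TP=626, FP=81+27+20+86+11=225, FN=47+59+57+47+50=260 → 1252/1737 = 0.7208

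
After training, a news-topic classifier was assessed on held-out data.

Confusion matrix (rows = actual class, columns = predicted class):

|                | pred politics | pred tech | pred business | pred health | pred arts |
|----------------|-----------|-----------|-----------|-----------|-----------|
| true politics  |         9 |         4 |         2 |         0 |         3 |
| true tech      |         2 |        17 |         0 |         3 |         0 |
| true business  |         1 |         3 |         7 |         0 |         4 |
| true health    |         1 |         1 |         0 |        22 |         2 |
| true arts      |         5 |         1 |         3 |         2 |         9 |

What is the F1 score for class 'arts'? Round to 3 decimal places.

One-vs-rest for 'arts': TP = diagonal; FP = other classes predicted 'arts'; FN = 'arts' predicted as other.
F1 score = 2·TP/(2·TP+FP+FN).
arts: TP=9, FP=3+0+4+2=9, FN=5+1+3+2=11 → 18/38 = 0.4737

0.474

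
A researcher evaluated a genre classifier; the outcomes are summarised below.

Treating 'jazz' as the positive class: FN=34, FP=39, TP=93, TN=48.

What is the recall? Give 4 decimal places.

Recall = TP/(TP+FN) = 93/(93+34) = 93/127 = 0.7323

0.7323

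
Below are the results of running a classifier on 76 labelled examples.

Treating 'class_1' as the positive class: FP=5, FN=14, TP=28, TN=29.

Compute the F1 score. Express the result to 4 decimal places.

0.7467

Precision = TP/(TP+FP) = 28/33 = 0.8485
Recall = TP/(TP+FN) = 28/42 = 0.6667
F1 = 2·TP/(2·TP+FP+FN) = 56/75 = 0.7467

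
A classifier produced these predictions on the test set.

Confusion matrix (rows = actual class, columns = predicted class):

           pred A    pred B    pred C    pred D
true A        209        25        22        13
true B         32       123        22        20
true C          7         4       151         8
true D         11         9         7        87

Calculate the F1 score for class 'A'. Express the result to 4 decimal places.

0.7917

F1 score = 2·TP/(2·TP+FP+FN).
A: TP=209, FP=32+7+11=50, FN=25+22+13=60 → 418/528 = 0.79167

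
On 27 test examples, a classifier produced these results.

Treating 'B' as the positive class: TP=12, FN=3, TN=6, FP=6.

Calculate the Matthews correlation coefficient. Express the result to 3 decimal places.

0.316

MCC = (TP·TN − FP·FN) / √((TP+FP)(TP+FN)(TN+FP)(TN+FN))
Numerator = 12·6 − 6·3 = 54
Denominator = √(18·15·12·9) = √29160 = 170.7630
MCC = 54 / 170.7630 = 0.316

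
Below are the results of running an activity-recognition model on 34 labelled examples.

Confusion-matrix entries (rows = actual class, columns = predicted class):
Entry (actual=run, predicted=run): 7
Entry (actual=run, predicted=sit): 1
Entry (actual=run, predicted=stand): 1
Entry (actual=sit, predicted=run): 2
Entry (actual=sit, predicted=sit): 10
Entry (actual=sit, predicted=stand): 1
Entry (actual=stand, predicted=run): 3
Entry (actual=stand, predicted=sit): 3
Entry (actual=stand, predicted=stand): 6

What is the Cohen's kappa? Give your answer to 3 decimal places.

Observed agreement pₒ = trace/N = 23/34 = 0.6765
Expected agreement pₑ = Σ (rowᵢ·colᵢ)/N² = (9·12 + 13·14 + 12·8)/34² = 0.3339
κ = (pₒ − pₑ)/(1 − pₑ) = (0.6765 − 0.3339)/(1 − 0.3339) = 0.514

0.514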